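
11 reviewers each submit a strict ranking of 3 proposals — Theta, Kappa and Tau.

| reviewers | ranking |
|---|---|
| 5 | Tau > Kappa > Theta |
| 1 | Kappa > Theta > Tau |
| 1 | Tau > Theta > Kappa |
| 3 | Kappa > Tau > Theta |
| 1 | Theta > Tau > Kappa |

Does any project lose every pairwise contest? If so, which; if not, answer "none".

Theta

Head-to-head results (11 reviewers):
Theta–Kappa: Kappa 9–2.
Theta vs Tau: Tau, 9–2.
Kappa vs Tau: 4 to 7, Tau.
Theta loses to every other project — it is the Condorcet loser.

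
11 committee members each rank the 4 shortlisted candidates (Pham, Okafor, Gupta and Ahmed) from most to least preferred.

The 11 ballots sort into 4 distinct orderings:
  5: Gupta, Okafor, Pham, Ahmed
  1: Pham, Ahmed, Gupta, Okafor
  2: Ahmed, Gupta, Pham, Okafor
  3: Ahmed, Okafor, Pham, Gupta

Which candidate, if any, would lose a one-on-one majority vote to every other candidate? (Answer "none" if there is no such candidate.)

none

Head-to-head results (11 committee members):
Pham vs Okafor: 3 to 8, Okafor.
Pham vs Gupta: 1+3 = 4 for Pham, 7 for Gupta — Gupta by 7–4.
Pham vs Ahmed: 5+1 = 6 for Pham, 5 for Ahmed — Pham by 6–5.
Okafor vs Gupta: Okafor is ranked higher on 3 ballots, Gupta on 8. Gupta wins 8–3.
Okafor vs Ahmed: Okafor is ranked higher on 5 ballots, Ahmed on 6. Ahmed wins 6–5.
Gupta vs Ahmed: 5 to 6, Ahmed.
Every candidate wins at least one matchup (Pham beats Ahmed; Okafor beats Pham; Gupta beats Pham; Ahmed beats Okafor), so there is no Condorcet loser.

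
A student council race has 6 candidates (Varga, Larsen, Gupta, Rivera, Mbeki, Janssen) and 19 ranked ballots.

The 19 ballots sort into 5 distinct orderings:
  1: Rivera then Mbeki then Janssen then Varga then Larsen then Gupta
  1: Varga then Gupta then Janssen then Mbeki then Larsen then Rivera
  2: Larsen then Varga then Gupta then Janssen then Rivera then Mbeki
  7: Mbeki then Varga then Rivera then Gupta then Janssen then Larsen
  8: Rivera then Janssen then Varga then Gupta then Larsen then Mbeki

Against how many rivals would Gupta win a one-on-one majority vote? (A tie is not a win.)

3

Gupta against each rival (19 voters):
Gupta vs Varga: 0 to 19, Varga.
Gupta–Larsen: Gupta 16–3.
Gupta–Rivera: Rivera 16–3.
Gupta vs Mbeki: Gupta wins 11–8.
Gupta vs Janssen: 1+2+7 = 10 for Gupta, 9 for Janssen — Gupta by 10–9.
Gupta beats Larsen, Mbeki, Janssen; loses to Varga, Rivera — 3 pairwise wins.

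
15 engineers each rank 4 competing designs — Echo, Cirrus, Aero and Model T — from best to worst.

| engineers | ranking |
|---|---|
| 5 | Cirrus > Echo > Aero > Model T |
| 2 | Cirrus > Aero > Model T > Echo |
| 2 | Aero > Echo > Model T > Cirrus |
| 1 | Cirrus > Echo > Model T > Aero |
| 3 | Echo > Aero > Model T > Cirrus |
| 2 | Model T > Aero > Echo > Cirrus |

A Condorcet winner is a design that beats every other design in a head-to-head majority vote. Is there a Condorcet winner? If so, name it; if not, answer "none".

Cirrus

Check each pair by majority over 15 ballots:
Echo vs Cirrus: Cirrus wins 8–7.
Echo–Aero: Echo 9–6.
Echo vs Model T: Echo wins 11–4.
Cirrus vs Aero: Cirrus, 8–7.
Cirrus vs Model T: Cirrus, 8–7.
Aero–Model T: Aero 12–3.
Only Cirrus has no losses; Cirrus is the Condorcet winner.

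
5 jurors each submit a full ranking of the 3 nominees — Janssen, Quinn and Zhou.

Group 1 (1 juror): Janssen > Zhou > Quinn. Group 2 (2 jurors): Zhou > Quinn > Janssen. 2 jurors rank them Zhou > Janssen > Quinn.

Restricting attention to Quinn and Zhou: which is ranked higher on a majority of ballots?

Zhou

No ballot ranks Quinn above Zhou: 0.
Ballots ranking Zhou above Quinn: 5 − 0 = 5.
Zhou wins the head-to-head 5–0.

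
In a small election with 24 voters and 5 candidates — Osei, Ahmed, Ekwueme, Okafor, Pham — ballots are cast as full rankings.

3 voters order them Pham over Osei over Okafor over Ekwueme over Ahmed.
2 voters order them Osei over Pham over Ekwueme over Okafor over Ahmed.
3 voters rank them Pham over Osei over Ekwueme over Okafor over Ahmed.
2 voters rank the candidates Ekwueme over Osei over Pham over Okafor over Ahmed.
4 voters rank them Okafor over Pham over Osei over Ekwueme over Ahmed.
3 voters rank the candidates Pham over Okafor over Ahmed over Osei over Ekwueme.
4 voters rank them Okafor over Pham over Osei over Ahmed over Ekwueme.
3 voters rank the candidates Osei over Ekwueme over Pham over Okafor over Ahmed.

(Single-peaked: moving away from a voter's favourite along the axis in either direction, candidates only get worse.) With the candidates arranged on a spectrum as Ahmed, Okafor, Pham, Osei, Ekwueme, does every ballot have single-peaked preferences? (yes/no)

Axis positions: Ahmed=1, Okafor=2, Pham=3, Osei=4, Ekwueme=5.
Cluster 1 (peak Pham at position 3): ranking walks positions 3-4-2-5-1, expanding outward from the peak — single-peaked.
Cluster 2 (peak Osei at position 4): ranking walks positions 4-3-5-2-1, expanding outward from the peak — single-peaked.
Cluster 3 (peak Pham at position 3): ranking walks positions 3-4-5-2-1, expanding outward from the peak — single-peaked.
Cluster 4 (peak Ekwueme at position 5): ranking walks positions 5-4-3-2-1, expanding outward from the peak — single-peaked.
Cluster 5 (peak Okafor at position 2): ranking walks positions 2-3-4-5-1, expanding outward from the peak — single-peaked.
Cluster 6 (peak Pham at position 3): ranking walks positions 3-2-1-4-5, expanding outward from the peak — single-peaked.
Cluster 7 (peak Okafor at position 2): ranking walks positions 2-3-4-1-5, expanding outward from the peak — single-peaked.
Cluster 8 (peak Osei at position 4): ranking walks positions 4-5-3-2-1, expanding outward from the peak — single-peaked.
Every ranking is single-peaked on this axis.

yes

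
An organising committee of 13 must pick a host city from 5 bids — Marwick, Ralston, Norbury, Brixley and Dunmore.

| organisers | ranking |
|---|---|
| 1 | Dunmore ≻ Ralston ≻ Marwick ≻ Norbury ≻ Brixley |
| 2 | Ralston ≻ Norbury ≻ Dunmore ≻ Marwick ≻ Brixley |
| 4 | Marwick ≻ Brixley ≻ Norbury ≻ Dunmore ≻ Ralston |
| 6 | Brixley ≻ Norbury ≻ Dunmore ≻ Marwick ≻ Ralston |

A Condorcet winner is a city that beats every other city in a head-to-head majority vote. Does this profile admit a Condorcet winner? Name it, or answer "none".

Pairwise majorities:
Marwick vs Ralston: Marwick is ranked higher on 4+6 = 10 ballots, Ralston on 3. Marwick wins 10–3.
Marwick vs Norbury: Norbury, 8–5.
Marwick–Brixley: Marwick 7–6.
Marwick vs Dunmore: Dunmore, 9–4.
Ralston vs Norbury: 1+2 = 3 for Ralston, 10 for Norbury — Norbury by 10–3.
Ralston vs Brixley: Brixley, 10–3.
Ralston vs Dunmore: Ralston is ranked higher on 2 ballots, Dunmore on 11. Dunmore wins 11–2.
Norbury vs Brixley: Norbury preferred on 1+2 = 3 ballots; Brixley wins 10–3.
Norbury vs Dunmore: Norbury wins 12–1.
Brixley vs Dunmore: Brixley is ranked higher on 4+6 = 10 ballots, Dunmore on 3. Brixley wins 10–3.
No city is unbeaten: Marwick loses to Norbury; Ralston loses to Marwick; Norbury loses to Brixley; Brixley loses to Marwick; Dunmore loses to Norbury. In particular Marwick beats Brixley beats Norbury beats Marwick is a majority cycle — no Condorcet winner exists.

none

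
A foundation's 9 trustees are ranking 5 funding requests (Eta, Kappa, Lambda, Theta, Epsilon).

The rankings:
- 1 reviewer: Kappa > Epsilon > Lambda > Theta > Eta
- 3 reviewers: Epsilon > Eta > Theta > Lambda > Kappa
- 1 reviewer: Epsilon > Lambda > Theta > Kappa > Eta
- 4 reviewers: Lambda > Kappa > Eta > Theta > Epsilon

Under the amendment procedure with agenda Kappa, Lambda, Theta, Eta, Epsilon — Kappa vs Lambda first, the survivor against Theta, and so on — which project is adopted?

Epsilon

Round 1: Kappa vs Lambda — 1–8, Lambda advances.
Round 2: Lambda vs Theta — 6–3, Lambda advances.
Round 3: Lambda vs Eta — 6–3, Lambda advances.
Round 4: Lambda vs Epsilon — 4–5, Epsilon advances.
The agenda winner is Epsilon.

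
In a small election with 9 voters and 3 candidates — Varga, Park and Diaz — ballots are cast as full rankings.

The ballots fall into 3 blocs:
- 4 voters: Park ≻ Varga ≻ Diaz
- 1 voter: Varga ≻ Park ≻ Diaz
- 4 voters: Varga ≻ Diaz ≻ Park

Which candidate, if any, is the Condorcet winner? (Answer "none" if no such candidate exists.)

Varga

Head-to-head results (9 voters):
Varga vs Park: Varga preferred on 1+4 = 5 ballots; Varga wins 5–4.
Varga vs Diaz: Varga preferred on 4+1+4 = 9 ballots; Varga wins 9–0.
Park vs Diaz: 5 to 4, Park.
Varga beats each of Park, Diaz — Varga is the Condorcet winner.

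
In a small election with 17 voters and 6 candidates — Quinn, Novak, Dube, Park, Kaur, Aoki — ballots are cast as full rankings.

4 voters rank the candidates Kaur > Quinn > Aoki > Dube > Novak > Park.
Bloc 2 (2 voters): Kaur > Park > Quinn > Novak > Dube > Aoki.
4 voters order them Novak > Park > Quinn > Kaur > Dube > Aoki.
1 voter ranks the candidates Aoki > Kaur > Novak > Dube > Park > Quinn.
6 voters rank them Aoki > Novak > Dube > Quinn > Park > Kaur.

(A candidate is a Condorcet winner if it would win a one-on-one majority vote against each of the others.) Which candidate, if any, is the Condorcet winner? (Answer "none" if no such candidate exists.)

none

Pairwise majorities:
Quinn vs Novak: Quinn is ranked higher on 4+2 = 6 ballots, Novak on 11. Novak wins 11–6.
Quinn vs Dube: Quinn preferred on 4+2+4 = 10 ballots; Quinn wins 10–7.
Quinn vs Park: 10 to 7, Quinn.
Quinn vs Kaur: 10 to 7, Quinn.
Quinn vs Aoki: 10 to 7, Quinn.
Novak vs Dube: 2+4+1+6 = 13 for Novak, 4 for Dube — Novak by 13–4.
Novak vs Park: 4+4+1+6 = 15 for Novak, 2 for Park — Novak by 15–2.
Novak vs Kaur: 10 to 7, Novak.
Novak vs Aoki: 2+4 = 6 for Novak, 11 for Aoki — Aoki by 11–6.
Dube vs Park: 11 to 6, Dube.
Dube vs Kaur: Dube preferred on 6 ballots; Kaur wins 11–6.
Dube vs Aoki: Dube is ranked higher on 2+4 = 6 ballots, Aoki on 11. Aoki wins 11–6.
Park vs Kaur: Park preferred on 4+6 = 10 ballots; Park wins 10–7.
Park vs Aoki: Park preferred on 2+4 = 6 ballots; Aoki wins 11–6.
Kaur vs Aoki: 10 to 7, Kaur.
Each candidate drops at least one matchup (Quinn loses to Novak; Novak loses to Aoki; Dube loses to Quinn; Park loses to Quinn; Kaur loses to Quinn; Aoki loses to Quinn); the cycle Quinn > Aoki > Novak > Quinn rules out a Condorcet winner.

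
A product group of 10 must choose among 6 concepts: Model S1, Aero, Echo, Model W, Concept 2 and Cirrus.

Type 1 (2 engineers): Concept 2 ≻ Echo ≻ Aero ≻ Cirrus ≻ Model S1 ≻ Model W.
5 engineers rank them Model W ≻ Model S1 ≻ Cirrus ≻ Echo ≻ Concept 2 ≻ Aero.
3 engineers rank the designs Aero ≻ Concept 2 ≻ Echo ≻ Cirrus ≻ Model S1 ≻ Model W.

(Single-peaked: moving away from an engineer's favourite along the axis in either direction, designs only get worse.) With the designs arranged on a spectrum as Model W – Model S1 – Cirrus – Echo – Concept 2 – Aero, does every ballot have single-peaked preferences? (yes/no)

yes

Axis positions: Model W=1, Model S1=2, Cirrus=3, Echo=4, Concept 2=5, Aero=6.
Type 1 (peak Concept 2 at position 5): ranking walks positions 5-4-6-3-2-1, expanding outward from the peak — single-peaked.
Type 2 (peak Model W at position 1): ranking walks positions 1-2-3-4-5-6, expanding outward from the peak — single-peaked.
Type 3 (peak Aero at position 6): ranking walks positions 6-5-4-3-2-1, expanding outward from the peak — single-peaked.
Every ranking is single-peaked on this axis.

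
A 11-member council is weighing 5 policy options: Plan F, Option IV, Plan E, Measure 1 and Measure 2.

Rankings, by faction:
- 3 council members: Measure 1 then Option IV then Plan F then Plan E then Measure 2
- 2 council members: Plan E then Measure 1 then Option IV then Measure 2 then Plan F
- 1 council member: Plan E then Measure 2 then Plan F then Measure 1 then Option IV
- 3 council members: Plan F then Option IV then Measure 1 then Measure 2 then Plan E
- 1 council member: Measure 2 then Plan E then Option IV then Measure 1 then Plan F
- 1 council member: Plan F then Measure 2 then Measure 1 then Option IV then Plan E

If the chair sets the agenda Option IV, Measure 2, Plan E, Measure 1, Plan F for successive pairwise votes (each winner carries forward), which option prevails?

Measure 1

Round 1: Option IV vs Measure 2 — 8–3, Option IV advances.
Round 2: Option IV vs Plan E — 7–4, Option IV advances.
Round 3: Option IV vs Measure 1 — 4–7, Measure 1 advances.
Round 4: Measure 1 vs Plan F — 6–5, Measure 1 advances.
The agenda winner is Measure 1.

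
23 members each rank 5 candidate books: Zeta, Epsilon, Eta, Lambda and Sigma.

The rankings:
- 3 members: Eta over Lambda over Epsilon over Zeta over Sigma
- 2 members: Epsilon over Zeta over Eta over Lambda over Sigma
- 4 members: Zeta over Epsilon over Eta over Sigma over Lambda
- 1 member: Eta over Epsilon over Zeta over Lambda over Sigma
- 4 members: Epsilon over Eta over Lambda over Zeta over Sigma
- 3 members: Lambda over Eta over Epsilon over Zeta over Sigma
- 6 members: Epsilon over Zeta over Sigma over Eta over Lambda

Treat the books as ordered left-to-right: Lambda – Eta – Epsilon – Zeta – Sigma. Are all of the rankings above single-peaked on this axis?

yes

Axis positions: Lambda=1, Eta=2, Epsilon=3, Zeta=4, Sigma=5.
Cluster 1 (peak Eta at position 2): ranking walks positions 2-1-3-4-5, expanding outward from the peak — single-peaked.
Cluster 2 (peak Epsilon at position 3): ranking walks positions 3-4-2-1-5, expanding outward from the peak — single-peaked.
Cluster 3 (peak Zeta at position 4): ranking walks positions 4-3-2-5-1, expanding outward from the peak — single-peaked.
Cluster 4 (peak Eta at position 2): ranking walks positions 2-3-4-1-5, expanding outward from the peak — single-peaked.
Cluster 5 (peak Epsilon at position 3): ranking walks positions 3-2-1-4-5, expanding outward from the peak — single-peaked.
Cluster 6 (peak Lambda at position 1): ranking walks positions 1-2-3-4-5, expanding outward from the peak — single-peaked.
Cluster 7 (peak Epsilon at position 3): ranking walks positions 3-4-5-2-1, expanding outward from the peak — single-peaked.
Every ranking is single-peaked on this axis.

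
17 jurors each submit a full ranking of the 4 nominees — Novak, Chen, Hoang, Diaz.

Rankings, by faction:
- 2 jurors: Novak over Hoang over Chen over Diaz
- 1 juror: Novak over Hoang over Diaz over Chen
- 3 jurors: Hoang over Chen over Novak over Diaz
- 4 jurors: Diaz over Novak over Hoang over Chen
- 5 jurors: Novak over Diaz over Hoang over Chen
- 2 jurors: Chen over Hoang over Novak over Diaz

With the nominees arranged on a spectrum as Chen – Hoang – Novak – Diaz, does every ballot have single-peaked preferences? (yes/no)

yes

Axis positions: Chen=1, Hoang=2, Novak=3, Diaz=4.
Faction 1 (peak Novak at position 3): ranking walks positions 3-2-1-4, expanding outward from the peak — single-peaked.
Faction 2 (peak Novak at position 3): ranking walks positions 3-2-4-1, expanding outward from the peak — single-peaked.
Faction 3 (peak Hoang at position 2): ranking walks positions 2-1-3-4, expanding outward from the peak — single-peaked.
Faction 4 (peak Diaz at position 4): ranking walks positions 4-3-2-1, expanding outward from the peak — single-peaked.
Faction 5 (peak Novak at position 3): ranking walks positions 3-4-2-1, expanding outward from the peak — single-peaked.
Faction 6 (peak Chen at position 1): ranking walks positions 1-2-3-4, expanding outward from the peak — single-peaked.
Every ranking is single-peaked on this axis.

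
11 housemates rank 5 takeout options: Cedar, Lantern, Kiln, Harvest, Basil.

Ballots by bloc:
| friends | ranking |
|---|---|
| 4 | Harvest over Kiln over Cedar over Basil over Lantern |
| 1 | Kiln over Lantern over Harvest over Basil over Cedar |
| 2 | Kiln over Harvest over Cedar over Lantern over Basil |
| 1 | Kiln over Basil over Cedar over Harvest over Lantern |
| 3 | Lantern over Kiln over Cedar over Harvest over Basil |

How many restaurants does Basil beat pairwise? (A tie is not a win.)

0

Basil against each rival (11 friends):
Basil–Cedar: Cedar 9–2.
Basil vs Lantern: Basil preferred on 4+1 = 5 ballots; Lantern wins 6–5.
Basil vs Kiln: 0 to 11, Kiln.
Basil vs Harvest: 1 to 10, Harvest.
Basil beats no one; loses to Cedar, Lantern, Kiln, Harvest — 0 pairwise wins.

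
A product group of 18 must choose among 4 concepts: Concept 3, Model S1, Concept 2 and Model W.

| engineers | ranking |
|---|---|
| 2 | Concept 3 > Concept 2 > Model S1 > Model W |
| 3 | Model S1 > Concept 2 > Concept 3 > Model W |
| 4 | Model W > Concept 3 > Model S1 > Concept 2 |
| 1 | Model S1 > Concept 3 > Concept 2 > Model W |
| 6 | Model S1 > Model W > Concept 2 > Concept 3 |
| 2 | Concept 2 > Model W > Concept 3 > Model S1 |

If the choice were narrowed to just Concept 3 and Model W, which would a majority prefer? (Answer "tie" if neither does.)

Ballots ranking Concept 3 above Model W: 2 + 3 + 1 = 6.
Ballots ranking Model W above Concept 3: 18 − 6 = 12.
Model W wins the head-to-head 12–6.

Model W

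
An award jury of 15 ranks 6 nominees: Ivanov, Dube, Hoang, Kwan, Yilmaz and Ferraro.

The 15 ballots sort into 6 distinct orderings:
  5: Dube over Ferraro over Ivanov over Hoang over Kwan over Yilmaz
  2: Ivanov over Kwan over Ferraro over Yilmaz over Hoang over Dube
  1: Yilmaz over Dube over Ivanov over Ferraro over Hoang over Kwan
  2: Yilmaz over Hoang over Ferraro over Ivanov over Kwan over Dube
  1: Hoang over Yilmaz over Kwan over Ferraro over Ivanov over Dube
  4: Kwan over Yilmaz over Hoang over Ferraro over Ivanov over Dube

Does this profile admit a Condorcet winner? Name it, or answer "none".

none

Check each pair by majority over 15 ballots:
Ivanov vs Dube: 2+2+1+4 = 9 for Ivanov, 6 for Dube — Ivanov by 9–6.
Ivanov vs Hoang: 5+2+1 = 8 for Ivanov, 7 for Hoang — Ivanov by 8–7.
Ivanov vs Kwan: 10 to 5, Ivanov.
Ivanov vs Yilmaz: Ivanov preferred on 5+2 = 7 ballots; Yilmaz wins 8–7.
Ivanov vs Ferraro: Ivanov preferred on 2+1 = 3 ballots; Ferraro wins 12–3.
Dube vs Hoang: Dube preferred on 5+1 = 6 ballots; Hoang wins 9–6.
Dube vs Kwan: Dube is ranked higher on 5+1 = 6 ballots, Kwan on 9. Kwan wins 9–6.
Dube vs Yilmaz: 5 for Dube, 10 for Yilmaz — Yilmaz by 10–5.
Dube vs Ferraro: Dube is ranked higher on 5+1 = 6 ballots, Ferraro on 9. Ferraro wins 9–6.
Hoang vs Kwan: 5+1+2+1 = 9 for Hoang, 6 for Kwan — Hoang by 9–6.
Hoang vs Yilmaz: Hoang is ranked higher on 5+1 = 6 ballots, Yilmaz on 9. Yilmaz wins 9–6.
Hoang vs Ferraro: 7 to 8, Ferraro.
Kwan vs Yilmaz: Kwan is ranked higher on 5+2+4 = 11 ballots, Yilmaz on 4. Kwan wins 11–4.
Kwan vs Ferraro: Kwan preferred on 2+1+4 = 7 ballots; Ferraro wins 8–7.
Yilmaz vs Ferraro: Yilmaz preferred on 1+2+1+4 = 8 ballots; Yilmaz wins 8–7.
No nominee is unbeaten: Ivanov loses to Yilmaz; Dube loses to Ivanov; Hoang loses to Ivanov; Kwan loses to Ivanov; Yilmaz loses to Kwan; Ferraro loses to Yilmaz. In particular Ivanov > Kwan > Yilmaz > Ivanov is a majority cycle — no Condorcet winner exists.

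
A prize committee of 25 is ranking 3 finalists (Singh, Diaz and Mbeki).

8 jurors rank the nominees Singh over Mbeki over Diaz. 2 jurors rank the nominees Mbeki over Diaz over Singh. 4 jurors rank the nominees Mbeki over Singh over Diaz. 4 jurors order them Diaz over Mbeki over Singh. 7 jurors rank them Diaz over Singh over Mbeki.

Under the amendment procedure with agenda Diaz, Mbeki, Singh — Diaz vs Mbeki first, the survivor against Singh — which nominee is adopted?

Singh

Round 1: Diaz vs Mbeki — 11–14, Mbeki advances.
Round 2: Mbeki vs Singh — 10–15, Singh advances.
Singh survives the agenda.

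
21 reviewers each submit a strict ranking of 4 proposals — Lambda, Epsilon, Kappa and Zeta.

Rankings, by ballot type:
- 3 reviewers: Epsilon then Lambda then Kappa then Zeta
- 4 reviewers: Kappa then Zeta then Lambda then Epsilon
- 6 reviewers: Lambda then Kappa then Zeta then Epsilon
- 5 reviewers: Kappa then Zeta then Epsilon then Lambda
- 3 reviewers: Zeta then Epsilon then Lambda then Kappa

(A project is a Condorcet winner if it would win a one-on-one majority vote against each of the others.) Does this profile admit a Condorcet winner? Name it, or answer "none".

none

Pairwise majorities:
Lambda vs Epsilon: Lambda is ranked higher on 4+6 = 10 ballots, Epsilon on 11. Epsilon wins 11–10.
Lambda vs Kappa: 12 to 9, Lambda.
Lambda vs Zeta: 9 to 12, Zeta.
Epsilon vs Kappa: 6 to 15, Kappa.
Epsilon vs Zeta: Epsilon is ranked higher on 3 ballots, Zeta on 18. Zeta wins 18–3.
Kappa vs Zeta: 18 to 3, Kappa.
Every project loses at least once (Lambda loses to Epsilon; Epsilon loses to Kappa; Kappa loses to Lambda; Zeta loses to Kappa). The majority relation contains the cycle Lambda → Kappa → Epsilon → Lambda, so there is no Condorcet winner.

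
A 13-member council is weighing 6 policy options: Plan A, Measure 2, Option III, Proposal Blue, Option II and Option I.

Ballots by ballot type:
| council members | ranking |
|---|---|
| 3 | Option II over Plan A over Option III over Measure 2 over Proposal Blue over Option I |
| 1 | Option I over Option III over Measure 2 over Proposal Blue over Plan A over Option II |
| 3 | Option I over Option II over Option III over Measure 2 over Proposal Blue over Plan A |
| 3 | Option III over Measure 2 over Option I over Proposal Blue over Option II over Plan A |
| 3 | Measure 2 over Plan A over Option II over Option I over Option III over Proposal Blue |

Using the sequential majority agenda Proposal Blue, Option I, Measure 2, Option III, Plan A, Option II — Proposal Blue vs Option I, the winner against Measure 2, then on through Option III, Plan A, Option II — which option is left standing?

Round 1: Proposal Blue vs Option I — 3–10, Option I advances.
Round 2: Option I vs Measure 2 — 4–9, Measure 2 advances.
Round 3: Measure 2 vs Option III — 3–10, Option III advances.
Round 4: Option III vs Plan A — 7–6, Option III advances.
Round 5: Option III vs Option II — 4–9, Option II advances.
The agenda winner is Option II.

Option II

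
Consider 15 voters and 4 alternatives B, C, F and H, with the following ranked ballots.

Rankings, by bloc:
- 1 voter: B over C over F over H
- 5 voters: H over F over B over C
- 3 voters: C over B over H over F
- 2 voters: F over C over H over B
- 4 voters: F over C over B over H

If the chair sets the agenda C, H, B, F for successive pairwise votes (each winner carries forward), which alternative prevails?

Round 1: C vs H — 10–5, C advances.
Round 2: C vs B — 9–6, C advances.
Round 3: C vs F — 4–11, F advances.
F survives the agenda.

F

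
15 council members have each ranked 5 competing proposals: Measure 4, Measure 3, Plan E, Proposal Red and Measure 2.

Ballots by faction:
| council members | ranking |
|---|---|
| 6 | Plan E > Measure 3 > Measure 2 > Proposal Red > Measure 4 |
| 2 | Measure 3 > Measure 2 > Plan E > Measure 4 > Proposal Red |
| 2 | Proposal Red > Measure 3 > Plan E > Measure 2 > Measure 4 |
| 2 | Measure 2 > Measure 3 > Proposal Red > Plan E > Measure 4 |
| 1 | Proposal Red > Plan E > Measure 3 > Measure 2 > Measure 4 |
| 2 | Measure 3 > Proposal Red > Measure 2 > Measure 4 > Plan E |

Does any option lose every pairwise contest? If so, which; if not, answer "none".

Head-to-head results (15 council members):
Measure 4–Measure 3: Measure 3 15–0.
Measure 4–Plan E: Plan E 13–2.
Measure 4 vs Proposal Red: 2 for Measure 4, 13 for Proposal Red — Proposal Red by 13–2.
Measure 4–Measure 2: Measure 2 15–0.
Measure 3–Plan E: Measure 3 8–7.
Measure 3 vs Proposal Red: 6+2+2+2 = 12 for Measure 3, 3 for Proposal Red — Measure 3 by 12–3.
Measure 3 vs Measure 2: Measure 3 preferred on 6+2+2+1+2 = 13 ballots; Measure 3 wins 13–2.
Plan E vs Proposal Red: Plan E wins 8–7.
Plan E vs Measure 2: Plan E preferred on 6+2+1 = 9 ballots; Plan E wins 9–6.
Proposal Red vs Measure 2: Measure 2 wins 10–5.
Measure 4 is beaten in every head-to-head and is the Condorcet loser.

Measure 4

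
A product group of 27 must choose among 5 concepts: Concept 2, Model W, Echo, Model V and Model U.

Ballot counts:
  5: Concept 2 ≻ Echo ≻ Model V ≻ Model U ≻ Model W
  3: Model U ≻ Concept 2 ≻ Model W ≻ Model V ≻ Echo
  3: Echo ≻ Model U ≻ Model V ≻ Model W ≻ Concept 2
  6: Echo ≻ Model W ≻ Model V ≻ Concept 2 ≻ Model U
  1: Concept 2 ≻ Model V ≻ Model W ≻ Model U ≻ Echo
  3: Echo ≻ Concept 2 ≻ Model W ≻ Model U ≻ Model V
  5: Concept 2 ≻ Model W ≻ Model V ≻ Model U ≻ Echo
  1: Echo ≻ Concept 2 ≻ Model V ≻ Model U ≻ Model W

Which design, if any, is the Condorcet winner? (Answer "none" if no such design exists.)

Concept 2

Head-to-head results (27 engineers):
Concept 2–Model W: Concept 2 18–9.
Concept 2 vs Echo: Concept 2, 14–13.
Concept 2 vs Model V: Concept 2, 18–9.
Concept 2 vs Model U: Concept 2 wins 21–6.
Model W vs Echo: Model W is ranked higher on 3+1+5 = 9 ballots, Echo on 18. Echo wins 18–9.
Model W vs Model V: 17 to 10, Model W.
Model W vs Model U: Model W wins 15–12.
Echo–Model V: Echo 18–9.
Echo vs Model U: Echo preferred on 5+3+6+3+1 = 18 ballots; Echo wins 18–9.
Model V–Model U: Model V 18–9.
Concept 2 wins every pairwise contest, so Concept 2 is the Condorcet winner.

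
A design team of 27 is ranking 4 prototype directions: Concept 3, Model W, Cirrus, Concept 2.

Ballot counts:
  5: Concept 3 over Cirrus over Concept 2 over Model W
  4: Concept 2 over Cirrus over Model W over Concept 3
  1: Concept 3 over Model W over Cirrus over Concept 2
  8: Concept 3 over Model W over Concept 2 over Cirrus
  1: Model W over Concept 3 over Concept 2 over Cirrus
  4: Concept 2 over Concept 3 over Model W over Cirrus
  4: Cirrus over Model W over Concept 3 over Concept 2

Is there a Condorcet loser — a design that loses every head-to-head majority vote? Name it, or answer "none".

Cirrus

Head-to-head results (27 engineers):
Concept 3 vs Model W: Concept 3, 18–9.
Concept 3 vs Cirrus: Concept 3 wins 19–8.
Concept 3–Concept 2: Concept 3 19–8.
Model W vs Cirrus: Model W preferred on 1+8+1+4 = 14 ballots; Model W wins 14–13.
Model W–Concept 2: Model W 14–13.
Cirrus vs Concept 2: Cirrus preferred on 5+1+4 = 10 ballots; Concept 2 wins 17–10.
Only Cirrus has no wins; Cirrus is the Condorcet loser.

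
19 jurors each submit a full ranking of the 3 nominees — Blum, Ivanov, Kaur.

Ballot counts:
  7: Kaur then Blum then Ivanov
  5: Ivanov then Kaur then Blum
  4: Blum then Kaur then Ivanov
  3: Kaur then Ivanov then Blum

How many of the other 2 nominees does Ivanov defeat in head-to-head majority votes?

0

Ivanov against each rival (19 jurors):
Ivanov vs Blum: Blum, 11–8.
Ivanov vs Kaur: 5 to 14, Kaur.
Ivanov beats no one; loses to Blum, Kaur — 0 pairwise wins.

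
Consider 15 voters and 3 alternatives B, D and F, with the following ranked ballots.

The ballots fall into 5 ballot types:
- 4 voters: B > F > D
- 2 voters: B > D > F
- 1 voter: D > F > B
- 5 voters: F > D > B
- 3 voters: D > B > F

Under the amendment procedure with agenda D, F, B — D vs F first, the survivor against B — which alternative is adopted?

Round 1: D vs F — 6–9, F advances.
Round 2: F vs B — 6–9, B advances.
The agenda winner is B.

B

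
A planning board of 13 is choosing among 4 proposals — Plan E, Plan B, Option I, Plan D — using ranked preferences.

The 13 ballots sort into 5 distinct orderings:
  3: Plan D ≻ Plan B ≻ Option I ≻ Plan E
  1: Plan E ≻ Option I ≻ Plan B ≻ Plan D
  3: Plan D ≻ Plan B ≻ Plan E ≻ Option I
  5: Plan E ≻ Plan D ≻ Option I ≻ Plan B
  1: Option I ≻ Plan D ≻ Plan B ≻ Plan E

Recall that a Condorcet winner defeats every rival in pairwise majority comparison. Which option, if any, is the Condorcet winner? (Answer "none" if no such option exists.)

Plan D

Pairwise majorities:
Plan E vs Plan B: Plan B wins 7–6.
Plan E vs Option I: Plan E wins 9–4.
Plan E–Plan D: Plan D 7–6.
Plan B vs Option I: Option I, 7–6.
Plan B vs Plan D: Plan D wins 12–1.
Option I vs Plan D: Plan D, 11–2.
Plan D defeats every rival head-to-head and is the Condorcet winner.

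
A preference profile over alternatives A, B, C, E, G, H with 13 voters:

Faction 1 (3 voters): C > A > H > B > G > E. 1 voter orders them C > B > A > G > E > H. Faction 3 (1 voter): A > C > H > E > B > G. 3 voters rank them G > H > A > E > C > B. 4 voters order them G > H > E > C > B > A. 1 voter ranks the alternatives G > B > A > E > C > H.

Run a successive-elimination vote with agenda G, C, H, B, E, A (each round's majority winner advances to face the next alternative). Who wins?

G

Round 1: G vs C — 8–5, G advances.
Round 2: G vs H — 9–4, G advances.
Round 3: G vs B — 8–5, G advances.
Round 4: G vs E — 12–1, G advances.
Round 5: G vs A — 8–5, G advances.
G survives the agenda.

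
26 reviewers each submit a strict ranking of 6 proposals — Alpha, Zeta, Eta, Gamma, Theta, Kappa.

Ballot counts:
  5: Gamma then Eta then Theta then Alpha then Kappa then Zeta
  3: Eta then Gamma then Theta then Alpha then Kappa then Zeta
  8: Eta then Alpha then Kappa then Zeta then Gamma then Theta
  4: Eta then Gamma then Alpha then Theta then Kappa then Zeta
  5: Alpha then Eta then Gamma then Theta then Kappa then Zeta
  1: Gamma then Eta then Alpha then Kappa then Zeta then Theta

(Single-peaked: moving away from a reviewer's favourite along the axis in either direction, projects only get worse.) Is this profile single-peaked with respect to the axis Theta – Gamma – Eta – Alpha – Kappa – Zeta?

Axis positions: Theta=1, Gamma=2, Eta=3, Alpha=4, Kappa=5, Zeta=6.
Type 1 (peak Gamma at position 2): ranking walks positions 2-3-1-4-5-6, expanding outward from the peak — single-peaked.
Type 2 (peak Eta at position 3): ranking walks positions 3-2-1-4-5-6, expanding outward from the peak — single-peaked.
Type 3 (peak Eta at position 3): ranking walks positions 3-4-5-6-2-1, expanding outward from the peak — single-peaked.
Type 4 (peak Eta at position 3): ranking walks positions 3-2-4-1-5-6, expanding outward from the peak — single-peaked.
Type 5 (peak Alpha at position 4): ranking walks positions 4-3-2-1-5-6, expanding outward from the peak — single-peaked.
Type 6 (peak Gamma at position 2): ranking walks positions 2-3-4-5-6-1, expanding outward from the peak — single-peaked.
Every ranking is single-peaked on this axis.

yes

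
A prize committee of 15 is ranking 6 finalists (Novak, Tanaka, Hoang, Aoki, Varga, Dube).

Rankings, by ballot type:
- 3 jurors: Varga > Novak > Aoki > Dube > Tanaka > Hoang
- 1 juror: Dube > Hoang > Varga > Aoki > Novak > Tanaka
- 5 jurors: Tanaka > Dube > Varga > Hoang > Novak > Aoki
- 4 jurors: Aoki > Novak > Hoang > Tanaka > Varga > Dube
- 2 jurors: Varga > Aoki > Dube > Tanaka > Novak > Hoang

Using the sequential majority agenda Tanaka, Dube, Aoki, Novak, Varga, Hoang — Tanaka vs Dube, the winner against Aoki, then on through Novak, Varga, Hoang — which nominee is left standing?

Round 1: Tanaka vs Dube — 9–6, Tanaka advances.
Round 2: Tanaka vs Aoki — 5–10, Aoki advances.
Round 3: Aoki vs Novak — 7–8, Novak advances.
Round 4: Novak vs Varga — 4–11, Varga advances.
Round 5: Varga vs Hoang — 10–5, Varga advances.
Varga survives the agenda.

Varga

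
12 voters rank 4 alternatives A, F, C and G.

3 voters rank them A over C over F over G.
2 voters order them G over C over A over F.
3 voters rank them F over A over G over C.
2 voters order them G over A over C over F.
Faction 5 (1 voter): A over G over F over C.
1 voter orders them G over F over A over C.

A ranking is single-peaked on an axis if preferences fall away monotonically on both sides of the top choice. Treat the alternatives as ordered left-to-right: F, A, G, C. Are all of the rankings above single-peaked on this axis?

Axis positions: F=1, A=2, G=3, C=4.
Faction 1: ranking walks positions 2-4-1-3; C is ranked above G even though G lies between C and the peak A on the axis — preferences dip and rise again. Not single-peaked.
Faction 2 (peak G at position 3): ranking walks positions 3-4-2-1, expanding outward from the peak — single-peaked.
Faction 3 (peak F at position 1): ranking walks positions 1-2-3-4, expanding outward from the peak — single-peaked.
Faction 4 (peak G at position 3): ranking walks positions 3-2-4-1, expanding outward from the peak — single-peaked.
Faction 5 (peak A at position 2): ranking walks positions 2-3-1-4, expanding outward from the peak — single-peaked.
Faction 6: ranking walks positions 3-1-2-4; F is ranked above A even though A lies between F and the peak G on the axis — preferences dip and rise again. Not single-peaked.
Faction 1 violates single-peakedness, so the profile is not single-peaked on this axis.

no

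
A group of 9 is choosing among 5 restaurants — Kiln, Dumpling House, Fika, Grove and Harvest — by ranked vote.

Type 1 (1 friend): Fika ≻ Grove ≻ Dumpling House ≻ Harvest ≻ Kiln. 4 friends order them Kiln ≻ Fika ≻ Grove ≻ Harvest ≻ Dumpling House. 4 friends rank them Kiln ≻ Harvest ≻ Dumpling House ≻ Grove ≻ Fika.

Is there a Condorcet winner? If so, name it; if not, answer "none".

Head-to-head results (9 friends):
Kiln vs Dumpling House: Kiln wins 8–1.
Kiln vs Fika: Kiln wins 8–1.
Kiln–Grove: Kiln 8–1.
Kiln vs Harvest: Kiln, 8–1.
Dumpling House–Fika: Fika 5–4.
Dumpling House vs Grove: Grove, 5–4.
Dumpling House vs Harvest: Harvest, 8–1.
Fika vs Grove: Fika, 5–4.
Fika vs Harvest: Fika, 5–4.
Grove–Harvest: Grove 5–4.
Kiln wins every pairwise contest, so Kiln is the Condorcet winner.

Kiln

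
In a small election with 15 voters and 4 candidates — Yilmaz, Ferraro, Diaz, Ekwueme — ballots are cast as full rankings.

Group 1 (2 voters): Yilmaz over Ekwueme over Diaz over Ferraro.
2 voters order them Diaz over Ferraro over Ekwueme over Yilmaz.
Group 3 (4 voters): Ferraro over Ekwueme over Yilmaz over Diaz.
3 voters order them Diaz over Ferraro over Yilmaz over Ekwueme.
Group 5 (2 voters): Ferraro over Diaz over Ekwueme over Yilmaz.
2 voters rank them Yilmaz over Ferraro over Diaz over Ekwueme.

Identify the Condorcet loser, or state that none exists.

Head-to-head results (15 voters):
Yilmaz vs Ferraro: 2+2 = 4 for Yilmaz, 11 for Ferraro — Ferraro by 11–4.
Yilmaz vs Diaz: Yilmaz, 8–7.
Yilmaz vs Ekwueme: 2+3+2 = 7 for Yilmaz, 8 for Ekwueme — Ekwueme by 8–7.
Ferraro–Diaz: Ferraro 8–7.
Ferraro vs Ekwueme: Ferraro is ranked higher on 2+4+3+2+2 = 13 ballots, Ekwueme on 2. Ferraro wins 13–2.
Diaz vs Ekwueme: Diaz is ranked higher on 2+3+2+2 = 9 ballots, Ekwueme on 6. Diaz wins 9–6.
No candidate is winless: Yilmaz beats Diaz; Ferraro beats Yilmaz; Diaz beats Ekwueme; Ekwueme beats Yilmaz. There is no Condorcet loser.

none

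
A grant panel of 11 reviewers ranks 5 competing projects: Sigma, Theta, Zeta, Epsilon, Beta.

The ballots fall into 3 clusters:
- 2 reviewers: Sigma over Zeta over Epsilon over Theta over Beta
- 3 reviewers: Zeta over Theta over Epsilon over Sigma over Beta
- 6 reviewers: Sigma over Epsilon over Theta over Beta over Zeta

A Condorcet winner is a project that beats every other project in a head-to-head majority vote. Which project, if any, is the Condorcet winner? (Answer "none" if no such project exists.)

Sigma

Head-to-head results (11 reviewers):
Sigma vs Theta: 8 to 3, Sigma.
Sigma vs Zeta: Sigma preferred on 2+6 = 8 ballots; Sigma wins 8–3.
Sigma vs Epsilon: 8 to 3, Sigma.
Sigma vs Beta: 2+3+6 = 11 for Sigma, 0 for Beta — Sigma by 11–0.
Theta vs Zeta: Theta preferred on 6 ballots; Theta wins 6–5.
Theta vs Epsilon: Theta is ranked higher on 3 ballots, Epsilon on 8. Epsilon wins 8–3.
Theta vs Beta: Theta, 11–0.
Zeta vs Epsilon: 5 to 6, Epsilon.
Zeta vs Beta: Zeta is ranked higher on 2+3 = 5 ballots, Beta on 6. Beta wins 6–5.
Epsilon vs Beta: Epsilon preferred on 2+3+6 = 11 ballots; Epsilon wins 11–0.
Sigma beats each of Theta, Zeta, Epsilon, Beta — Sigma is the Condorcet winner.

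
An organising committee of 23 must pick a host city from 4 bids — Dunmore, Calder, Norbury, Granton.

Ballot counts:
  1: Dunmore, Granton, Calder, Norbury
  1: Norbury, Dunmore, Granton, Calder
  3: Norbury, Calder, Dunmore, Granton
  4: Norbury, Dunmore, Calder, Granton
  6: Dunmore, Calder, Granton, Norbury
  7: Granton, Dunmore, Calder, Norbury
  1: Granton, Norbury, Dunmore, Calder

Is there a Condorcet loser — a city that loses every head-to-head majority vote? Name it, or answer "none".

Pairwise majorities:
Dunmore vs Calder: 1+1+4+6+7+1 = 20 for Dunmore, 3 for Calder — Dunmore by 20–3.
Dunmore vs Norbury: 14 to 9, Dunmore.
Dunmore vs Granton: 15 to 8, Dunmore.
Calder vs Norbury: Calder wins 14–9.
Calder–Granton: Calder 13–10.
Norbury vs Granton: 1+3+4 = 8 for Norbury, 15 for Granton — Granton by 15–8.
Only Norbury has no wins; Norbury is the Condorcet loser.

Norbury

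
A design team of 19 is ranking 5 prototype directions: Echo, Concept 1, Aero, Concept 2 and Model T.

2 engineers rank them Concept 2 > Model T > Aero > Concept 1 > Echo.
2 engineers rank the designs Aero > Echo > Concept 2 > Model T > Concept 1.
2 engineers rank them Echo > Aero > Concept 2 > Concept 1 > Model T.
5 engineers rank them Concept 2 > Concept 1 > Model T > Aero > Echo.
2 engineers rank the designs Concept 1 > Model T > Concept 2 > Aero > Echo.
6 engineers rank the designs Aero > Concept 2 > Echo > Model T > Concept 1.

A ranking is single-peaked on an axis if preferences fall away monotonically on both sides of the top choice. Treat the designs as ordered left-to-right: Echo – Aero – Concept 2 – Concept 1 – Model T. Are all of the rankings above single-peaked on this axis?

no

Axis positions: Echo=1, Aero=2, Concept 2=3, Concept 1=4, Model T=5.
Cluster 1: ranking walks positions 3-5-2-4-1; Model T is ranked above Concept 1 even though Concept 1 lies between Model T and the peak Concept 2 on the axis — preferences dip and rise again. Not single-peaked.
Cluster 2: ranking walks positions 2-1-3-5-4; Model T is ranked above Concept 1 even though Concept 1 lies between Model T and the peak Aero on the axis — preferences dip and rise again. Not single-peaked.
Cluster 3 (peak Echo at position 1): ranking walks positions 1-2-3-4-5, expanding outward from the peak — single-peaked.
Cluster 4 (peak Concept 2 at position 3): ranking walks positions 3-4-5-2-1, expanding outward from the peak — single-peaked.
Cluster 5 (peak Concept 1 at position 4): ranking walks positions 4-5-3-2-1, expanding outward from the peak — single-peaked.
Cluster 6: ranking walks positions 2-3-1-5-4; Model T is ranked above Concept 1 even though Concept 1 lies between Model T and the peak Aero on the axis — preferences dip and rise again. Not single-peaked.
Cluster 1 violates single-peakedness, so the profile is not single-peaked on this axis.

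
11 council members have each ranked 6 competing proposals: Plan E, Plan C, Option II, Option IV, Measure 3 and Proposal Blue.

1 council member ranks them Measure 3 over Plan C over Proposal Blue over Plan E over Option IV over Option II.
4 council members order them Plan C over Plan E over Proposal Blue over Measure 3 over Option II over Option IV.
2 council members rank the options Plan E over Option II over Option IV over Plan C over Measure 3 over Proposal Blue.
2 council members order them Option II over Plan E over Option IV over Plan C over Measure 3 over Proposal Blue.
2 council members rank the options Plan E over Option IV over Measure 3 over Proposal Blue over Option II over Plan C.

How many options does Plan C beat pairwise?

2

Plan C against each rival (11 council members):
Plan C–Plan E: Plan E 6–5.
Plan C vs Option II: Option II wins 6–5.
Plan C vs Option IV: Option IV, 6–5.
Plan C–Measure 3: Plan C 8–3.
Plan C vs Proposal Blue: Plan C wins 9–2.
Plan C beats Measure 3, Proposal Blue; loses to Plan E, Option II, Option IV — 2 pairwise wins.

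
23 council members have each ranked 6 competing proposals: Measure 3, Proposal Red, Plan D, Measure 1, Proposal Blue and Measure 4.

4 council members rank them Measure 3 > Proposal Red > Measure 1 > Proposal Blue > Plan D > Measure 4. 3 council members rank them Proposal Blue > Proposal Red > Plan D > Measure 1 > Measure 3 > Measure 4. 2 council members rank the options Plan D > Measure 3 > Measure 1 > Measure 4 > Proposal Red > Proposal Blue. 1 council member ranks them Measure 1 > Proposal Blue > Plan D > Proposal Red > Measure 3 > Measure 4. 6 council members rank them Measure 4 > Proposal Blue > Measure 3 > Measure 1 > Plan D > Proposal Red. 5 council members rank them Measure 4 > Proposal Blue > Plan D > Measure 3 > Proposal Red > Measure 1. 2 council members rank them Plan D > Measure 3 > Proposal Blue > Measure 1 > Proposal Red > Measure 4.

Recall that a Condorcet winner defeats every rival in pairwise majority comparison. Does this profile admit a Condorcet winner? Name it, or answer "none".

Head-to-head results (23 council members):
Measure 3 vs Proposal Red: Measure 3 preferred on 4+2+6+5+2 = 19 ballots; Measure 3 wins 19–4.
Measure 3 vs Plan D: Measure 3 preferred on 4+6 = 10 ballots; Plan D wins 13–10.
Measure 3 vs Measure 1: 19 to 4, Measure 3.
Measure 3 vs Proposal Blue: 4+2+2 = 8 for Measure 3, 15 for Proposal Blue — Proposal Blue by 15–8.
Measure 3 vs Measure 4: Measure 3 preferred on 4+3+2+1+2 = 12 ballots; Measure 3 wins 12–11.
Proposal Red vs Plan D: Proposal Red is ranked higher on 4+3 = 7 ballots, Plan D on 16. Plan D wins 16–7.
Proposal Red vs Measure 1: 4+3+5 = 12 for Proposal Red, 11 for Measure 1 — Proposal Red by 12–11.
Proposal Red vs Proposal Blue: 4+2 = 6 for Proposal Red, 17 for Proposal Blue — Proposal Blue by 17–6.
Proposal Red vs Measure 4: 10 to 13, Measure 4.
Plan D vs Measure 1: 12 to 11, Plan D.
Plan D vs Proposal Blue: Plan D is ranked higher on 2+2 = 4 ballots, Proposal Blue on 19. Proposal Blue wins 19–4.
Plan D vs Measure 4: 4+3+2+1+2 = 12 for Plan D, 11 for Measure 4 — Plan D by 12–11.
Measure 1 vs Proposal Blue: 4+2+1 = 7 for Measure 1, 16 for Proposal Blue — Proposal Blue by 16–7.
Measure 1 vs Measure 4: 4+3+2+1+2 = 12 for Measure 1, 11 for Measure 4 — Measure 1 by 12–11.
Proposal Blue vs Measure 4: 10 to 13, Measure 4.
Each option drops at least one matchup (Measure 3 loses to Plan D; Proposal Red loses to Measure 3; Plan D loses to Proposal Blue; Measure 1 loses to Measure 3; Proposal Blue loses to Measure 4; Measure 4 loses to Measure 3); the cycle Measure 3 → Measure 4 → Proposal Blue → Measure 3 rules out a Condorcet winner.

none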